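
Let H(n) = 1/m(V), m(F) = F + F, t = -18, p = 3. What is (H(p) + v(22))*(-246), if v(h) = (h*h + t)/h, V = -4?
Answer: -227919/44 ≈ -5180.0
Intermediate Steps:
m(F) = 2*F
v(h) = (-18 + h²)/h (v(h) = (h*h - 18)/h = (h² - 18)/h = (-18 + h²)/h)
H(n) = -⅛ (H(n) = 1/(2*(-4)) = 1/(-8) = -⅛)
(H(p) + v(22))*(-246) = (-⅛ + (22 - 18/22))*(-246) = (-⅛ + (22 - 18*1/22))*(-246) = (-⅛ + (22 - 9/11))*(-246) = (-⅛ + 233/11)*(-246) = (1853/88)*(-246) = -227919/44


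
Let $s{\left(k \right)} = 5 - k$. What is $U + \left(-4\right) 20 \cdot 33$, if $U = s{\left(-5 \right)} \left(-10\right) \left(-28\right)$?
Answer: $160$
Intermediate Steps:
$U = 2800$ ($U = \left(5 - -5\right) \left(-10\right) \left(-28\right) = \left(5 + 5\right) \left(-10\right) \left(-28\right) = 10 \left(-10\right) \left(-28\right) = \left(-100\right) \left(-28\right) = 2800$)
$U + \left(-4\right) 20 \cdot 33 = 2800 + \left(-4\right) 20 \cdot 33 = 2800 - 2640 = 160$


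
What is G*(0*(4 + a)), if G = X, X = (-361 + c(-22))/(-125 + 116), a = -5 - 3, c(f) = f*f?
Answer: 0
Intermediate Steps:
c(f) = f²
a = -8
X = -41/3 (X = (-361 + (-22)²)/(-125 + 116) = (-361 + 484)/(-9) = 123*(-⅑) = -41/3 ≈ -13.667)
G = -41/3 ≈ -13.667
G*(0*(4 + a)) = -0*(4 - 8) = -0*(-4) = -41/3*0 = 0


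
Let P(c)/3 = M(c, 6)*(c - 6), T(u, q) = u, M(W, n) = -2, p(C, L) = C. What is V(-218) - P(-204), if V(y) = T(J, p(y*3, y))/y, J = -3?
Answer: -274677/218 ≈ -1260.0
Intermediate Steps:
P(c) = 36 - 6*c (P(c) = 3*(-2*(c - 6)) = 3*(-2*(-6 + c)) = 3*(12 - 2*c) = 36 - 6*c)
V(y) = -3/y
V(-218) - P(-204) = -3/(-218) - (36 - 6*(-204)) = -3*(-1/218) - (36 + 1224) = 3/218 - 1*1260 = 3/218 - 1260 = -274677/218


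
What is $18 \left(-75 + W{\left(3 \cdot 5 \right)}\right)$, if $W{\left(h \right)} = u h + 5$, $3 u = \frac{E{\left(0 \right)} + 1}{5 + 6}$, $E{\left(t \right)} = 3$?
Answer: $- \frac{13500}{11} \approx -1227.3$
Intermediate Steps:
$u = \frac{4}{33}$ ($u = \frac{\left(3 + 1\right) \frac{1}{5 + 6}}{3} = \frac{4 \cdot \frac{1}{11}}{3} = \frac{1}{3} \cdot \frac{4}{11} = \frac{4}{33} \approx 0.12121$)
$W{\left(h \right)} = 5 + \frac{4 h}{33}$ ($W{\left(h \right)} = \frac{4 h}{33} + 5 = 5 + \frac{4 h}{33}$)
$18 \left(-75 + W{\left(3 \cdot 5 \right)}\right) = 18 \left(-75 + \left(5 + \frac{4 \cdot 3 \cdot 5}{33}\right)\right) = 18 \left(-75 + \left(5 + \frac{4}{33} \cdot 15\right)\right) = 18 \left(-75 + \left(5 + \frac{20}{11}\right)\right) = 18 \left(-75 + \frac{75}{11}\right) = 18 \left(- \frac{750}{11}\right) = - \frac{13500}{11}$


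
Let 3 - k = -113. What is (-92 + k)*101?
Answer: 2424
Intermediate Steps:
k = 116 (k = 3 - 1*(-113) = 3 + 113 = 116)
(-92 + k)*101 = (-92 + 116)*101 = 24*101 = 2424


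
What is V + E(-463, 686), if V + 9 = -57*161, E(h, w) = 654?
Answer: -8532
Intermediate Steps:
V = -9186 (V = -9 - 57*161 = -9 - 9177 = -9186)
V + E(-463, 686) = -9186 + 654 = -8532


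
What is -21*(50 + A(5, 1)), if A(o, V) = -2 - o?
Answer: -903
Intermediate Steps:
-21*(50 + A(5, 1)) = -21*(50 + (-2 - 1*5)) = -21*(50 + (-2 - 5)) = -21*(50 - 7) = -21*43 = -903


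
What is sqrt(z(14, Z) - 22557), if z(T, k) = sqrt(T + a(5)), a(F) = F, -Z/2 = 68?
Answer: sqrt(-22557 + sqrt(19)) ≈ 150.18*I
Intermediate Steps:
Z = -136 (Z = -2*68 = -136)
z(T, k) = sqrt(5 + T) (z(T, k) = sqrt(T + 5) = sqrt(5 + T))
sqrt(z(14, Z) - 22557) = sqrt(sqrt(5 + 14) - 22557) = sqrt(sqrt(19) - 22557) = sqrt(-22557 + sqrt(19))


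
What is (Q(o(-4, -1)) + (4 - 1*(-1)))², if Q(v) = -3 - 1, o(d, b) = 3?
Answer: 1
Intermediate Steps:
Q(v) = -4
(Q(o(-4, -1)) + (4 - 1*(-1)))² = (-4 + (4 - 1*(-1)))² = (-4 + (4 + 1))² = (-4 + 5)² = 1² = 1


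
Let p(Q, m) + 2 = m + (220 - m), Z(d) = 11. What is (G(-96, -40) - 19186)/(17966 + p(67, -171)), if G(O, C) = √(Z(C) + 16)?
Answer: -9593/9092 + 3*√3/18184 ≈ -1.0548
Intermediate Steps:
G(O, C) = 3*√3 (G(O, C) = √(11 + 16) = √27 = 3*√3)
p(Q, m) = 218 (p(Q, m) = -2 + (m + (220 - m)) = -2 + 220 = 218)
(G(-96, -40) - 19186)/(17966 + p(67, -171)) = (3*√3 - 19186)/(17966 + 218) = (-19186 + 3*√3)/18184 = (-19186 + 3*√3)*(1/18184) = -9593/9092 + 3*√3/18184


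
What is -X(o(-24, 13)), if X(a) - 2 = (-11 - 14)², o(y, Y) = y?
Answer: -627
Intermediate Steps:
X(a) = 627 (X(a) = 2 + (-11 - 14)² = 2 + (-25)² = 2 + 625 = 627)
-X(o(-24, 13)) = -1*627 = -627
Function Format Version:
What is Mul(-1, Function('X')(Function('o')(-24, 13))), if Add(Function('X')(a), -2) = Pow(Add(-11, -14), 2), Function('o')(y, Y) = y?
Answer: -627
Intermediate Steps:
Function('X')(a) = 627 (Function('X')(a) = Add(2, Pow(Add(-11, -14), 2)) = Add(2, Pow(-25, 2)) = Add(2, 625) = 627)
Mul(-1, Function('X')(Function('o')(-24, 13))) = Mul(-1, 627) = -627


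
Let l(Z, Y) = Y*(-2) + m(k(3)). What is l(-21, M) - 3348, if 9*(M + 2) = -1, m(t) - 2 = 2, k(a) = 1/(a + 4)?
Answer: -30058/9 ≈ -3339.8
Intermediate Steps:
k(a) = 1/(4 + a)
m(t) = 4 (m(t) = 2 + 2 = 4)
M = -19/9 (M = -2 + (1/9)*(-1) = -2 - 1/9 = -19/9 ≈ -2.1111)
l(Z, Y) = 4 - 2*Y (l(Z, Y) = Y*(-2) + 4 = -2*Y + 4 = 4 - 2*Y)
l(-21, M) - 3348 = (4 - 2*(-19/9)) - 3348 = (4 + 38/9) - 3348 = 74/9 - 3348 = -30058/9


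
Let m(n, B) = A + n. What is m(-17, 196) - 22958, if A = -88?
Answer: -23063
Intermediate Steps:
m(n, B) = -88 + n
m(-17, 196) - 22958 = (-88 - 17) - 22958 = -105 - 22958 = -23063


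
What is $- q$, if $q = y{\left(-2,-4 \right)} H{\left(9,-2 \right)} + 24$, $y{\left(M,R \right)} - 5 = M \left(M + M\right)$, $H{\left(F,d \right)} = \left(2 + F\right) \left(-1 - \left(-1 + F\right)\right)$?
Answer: $1263$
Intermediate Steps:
$H{\left(F,d \right)} = - F \left(2 + F\right)$ ($H{\left(F,d \right)} = \left(2 + F\right) \left(- F\right) = - F \left(2 + F\right)$)
$y{\left(M,R \right)} = 5 + 2 M^{2}$ ($y{\left(M,R \right)} = 5 + M \left(M + M\right) = 5 + M 2 M = 5 + 2 M^{2}$)
$q = -1263$ ($q = \left(5 + 2 \left(-2\right)^{2}\right) \left(\left(-1\right) 9 \left(2 + 9\right)\right) + 24 = \left(5 + 2 \cdot 4\right) \left(\left(-1\right) 9 \cdot 11\right) + 24 = \left(5 + 8\right) \left(-99\right) + 24 = 13 \left(-99\right) + 24 = -1287 + 24 = -1263$)
$- q = \left(-1\right) \left(-1263\right) = 1263$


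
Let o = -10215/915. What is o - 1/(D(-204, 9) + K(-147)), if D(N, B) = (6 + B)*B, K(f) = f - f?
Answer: -91996/8235 ≈ -11.171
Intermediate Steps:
K(f) = 0
D(N, B) = B*(6 + B)
o = -681/61 (o = -10215*1/915 = -681/61 ≈ -11.164)
o - 1/(D(-204, 9) + K(-147)) = -681/61 - 1/(9*(6 + 9) + 0) = -681/61 - 1/(9*15 + 0) = -681/61 - 1/(135 + 0) = -681/61 - 1/135 = -91996/8235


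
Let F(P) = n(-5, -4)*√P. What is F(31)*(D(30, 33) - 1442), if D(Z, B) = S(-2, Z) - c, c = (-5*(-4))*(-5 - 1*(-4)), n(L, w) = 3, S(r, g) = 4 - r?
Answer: -4248*√31 ≈ -23652.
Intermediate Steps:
c = -20 (c = 20*(-5 + 4) = 20*(-1) = -20)
F(P) = 3*√P
D(Z, B) = 26 (D(Z, B) = (4 - 1*(-2)) - 1*(-20) = (4 + 2) + 20 = 6 + 20 = 26)
F(31)*(D(30, 33) - 1442) = (3*√31)*(26 - 1442) = (3*√31)*(-1416) = -4248*√31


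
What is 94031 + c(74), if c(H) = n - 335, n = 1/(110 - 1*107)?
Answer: 281089/3 ≈ 93696.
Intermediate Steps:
n = ⅓ (n = 1/(110 - 107) = 1/3 = ⅓ ≈ 0.33333)
c(H) = -1004/3 (c(H) = ⅓ - 335 = -1004/3)
94031 + c(74) = 94031 - 1004/3 = 281089/3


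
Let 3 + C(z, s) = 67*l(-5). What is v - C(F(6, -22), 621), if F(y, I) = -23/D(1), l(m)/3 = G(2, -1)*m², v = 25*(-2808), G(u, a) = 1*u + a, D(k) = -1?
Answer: -75222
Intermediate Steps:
G(u, a) = a + u (G(u, a) = u + a = a + u)
v = -70200
l(m) = 3*m² (l(m) = 3*((-1 + 2)*m²) = 3*(1*m²) = 3*m²)
F(y, I) = 23 (F(y, I) = -23/(-1) = -23*(-1) = 23)
C(z, s) = 5022 (C(z, s) = -3 + 67*(3*(-5)²) = -3 + 67*(3*25) = -3 + 67*75 = -3 + 5025 = 5022)
v - C(F(6, -22), 621) = -70200 - 1*5022 = -70200 - 5022 = -75222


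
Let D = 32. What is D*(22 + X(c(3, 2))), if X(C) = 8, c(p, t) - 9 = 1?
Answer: 960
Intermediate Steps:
c(p, t) = 10 (c(p, t) = 9 + 1 = 10)
D*(22 + X(c(3, 2))) = 32*(22 + 8) = 32*30 = 960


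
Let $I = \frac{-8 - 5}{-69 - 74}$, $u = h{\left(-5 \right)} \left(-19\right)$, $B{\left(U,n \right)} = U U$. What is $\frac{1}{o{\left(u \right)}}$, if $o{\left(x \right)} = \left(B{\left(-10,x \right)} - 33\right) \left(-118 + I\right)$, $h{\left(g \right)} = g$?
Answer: $- \frac{11}{86899} \approx -0.00012658$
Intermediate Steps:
$B{\left(U,n \right)} = U^{2}$
$u = 95$ ($u = \left(-5\right) \left(-19\right) = 95$)
$I = \frac{1}{11}$ ($I = - \frac{13}{-143} = \left(-13\right) \left(- \frac{1}{143}\right) = \frac{1}{11} \approx 0.090909$)
$o{\left(x \right)} = - \frac{86899}{11}$ ($o{\left(x \right)} = \left(\left(-10\right)^{2} - 33\right) \left(-118 + \frac{1}{11}\right) = \left(100 - 33\right) \left(- \frac{1297}{11}\right) = 67 \left(- \frac{1297}{11}\right) = - \frac{86899}{11}$)
$\frac{1}{o{\left(u \right)}} = \frac{1}{- \frac{86899}{11}} = - \frac{11}{86899}$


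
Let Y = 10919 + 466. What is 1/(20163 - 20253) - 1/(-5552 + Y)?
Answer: -5923/524970 ≈ -0.011283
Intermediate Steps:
Y = 11385
1/(20163 - 20253) - 1/(-5552 + Y) = 1/(20163 - 20253) - 1/(-5552 + 11385) = 1/(-90) - 1/5833 = -1/90 - 1*1/5833 = -1/90 - 1/5833 = -5923/524970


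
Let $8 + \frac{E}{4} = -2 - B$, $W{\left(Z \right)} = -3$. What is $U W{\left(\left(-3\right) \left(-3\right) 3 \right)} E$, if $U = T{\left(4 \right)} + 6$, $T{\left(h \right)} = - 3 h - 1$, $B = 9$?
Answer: $-1596$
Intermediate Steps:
$T{\left(h \right)} = -1 - 3 h$
$E = -76$ ($E = -32 + 4 \left(-2 - 9\right) = -32 + 4 \left(-11\right) = -32 - 44 = -76$)
$U = -7$ ($U = \left(-1 - 12\right) + 6 = -13 + 6 = -7$)
$U W{\left(\left(-3\right) \left(-3\right) 3 \right)} E = \left(-7\right) \left(-3\right) \left(-76\right) = 21 \left(-76\right) = -1596$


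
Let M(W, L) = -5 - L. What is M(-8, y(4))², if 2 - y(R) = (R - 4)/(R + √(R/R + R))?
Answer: 49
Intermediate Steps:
y(R) = 2 - (-4 + R)/(R + √(1 + R)) (y(R) = 2 - (R - 4)/(R + √(R/R + R)) = 2 - (-4 + R)/(R + √(1 + R)))
M(-8, y(4))² = (-5 - (4 + 4 + 2*√(1 + 4))/(4 + √(1 + 4)))² = (-5 - (4 + 4 + 2*√5)/(4 + √5))² = (-5 - (8 + 2*√5)/(4 + √5))²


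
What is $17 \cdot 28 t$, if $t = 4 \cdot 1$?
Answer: $1904$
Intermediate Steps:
$t = 4$
$17 \cdot 28 t = 17 \cdot 28 \cdot 4 = 476 \cdot 4 = 1904$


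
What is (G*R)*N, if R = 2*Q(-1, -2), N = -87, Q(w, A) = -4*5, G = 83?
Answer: 288840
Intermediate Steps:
Q(w, A) = -20
R = -40 (R = 2*(-20) = -40)
(G*R)*N = (83*(-40))*(-87) = -3320*(-87) = 288840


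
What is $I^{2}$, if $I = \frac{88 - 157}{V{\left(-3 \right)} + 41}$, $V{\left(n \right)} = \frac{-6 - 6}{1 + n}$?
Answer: $\frac{4761}{2209} \approx 2.1553$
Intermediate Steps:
$V{\left(n \right)} = - \frac{12}{1 + n}$
$I = - \frac{69}{47}$ ($I = \frac{88 - 157}{- \frac{12}{1 - 3} + 41} = - \frac{69}{- \frac{12}{-2} + 41} = - \frac{69}{\left(-12\right) \left(- \frac{1}{2}\right) + 41} = - \frac{69}{6 + 41} = - \frac{69}{47} \approx -1.4681$)
$I^{2} = \left(- \frac{69}{47}\right)^{2} = \frac{4761}{2209}$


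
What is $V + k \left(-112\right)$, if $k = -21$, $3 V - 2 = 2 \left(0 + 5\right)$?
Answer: $2356$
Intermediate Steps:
$V = 4$ ($V = \frac{2}{3} + \frac{2 \left(0 + 5\right)}{3} = \frac{2}{3} + \frac{2 \cdot 5}{3} = \frac{2}{3} + \frac{1}{3} \cdot 10 = \frac{2}{3} + \frac{10}{3} = 4$)
$V + k \left(-112\right) = 4 - -2352 = 4 + 2352 = 2356$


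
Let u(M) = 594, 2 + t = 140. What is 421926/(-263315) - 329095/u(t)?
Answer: -86906273969/156409110 ≈ -555.63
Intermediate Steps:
t = 138 (t = -2 + 140 = 138)
421926/(-263315) - 329095/u(t) = 421926/(-263315) - 329095/594 = 421926*(-1/263315) - 329095*1/594 = -421926/263315 - 329095/594 = -86906273969/156409110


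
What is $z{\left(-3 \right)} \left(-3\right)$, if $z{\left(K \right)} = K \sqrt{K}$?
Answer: $9 i \sqrt{3} \approx 15.588 i$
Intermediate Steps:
$z{\left(K \right)} = K^{\frac{3}{2}}$
$z{\left(-3 \right)} \left(-3\right) = \left(-3\right)^{\frac{3}{2}} \left(-3\right) = - 3 i \sqrt{3} \left(-3\right) = 9 i \sqrt{3}$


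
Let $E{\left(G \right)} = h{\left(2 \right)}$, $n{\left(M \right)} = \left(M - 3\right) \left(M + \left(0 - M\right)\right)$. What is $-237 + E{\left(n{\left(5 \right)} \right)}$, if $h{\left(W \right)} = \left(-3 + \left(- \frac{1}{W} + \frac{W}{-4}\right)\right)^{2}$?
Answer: $-221$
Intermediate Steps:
$n{\left(M \right)} = 0$ ($n{\left(M \right)} = \left(-3 + M\right) \left(M - M\right) = \left(-3 + M\right) 0 = 0$)
$h{\left(W \right)} = \left(-3 - \frac{1}{W} - \frac{W}{4}\right)^{2}$ ($h{\left(W \right)} = \left(-3 + \left(- \frac{1}{W} + W \left(- \frac{1}{4}\right)\right)\right)^{2} = \left(-3 - \left(\frac{1}{W} + \frac{W}{4}\right)\right)^{2} = \left(-3 - \frac{1}{W} - \frac{W}{4}\right)^{2}$)
$E{\left(G \right)} = 16$ ($E{\left(G \right)} = \frac{\left(4 + 2^{2} + 12 \cdot 2\right)^{2}}{16 \cdot 4} = \frac{1}{16} \cdot \frac{1}{4} \left(4 + 4 + 24\right)^{2} = \frac{1}{16} \cdot \frac{1}{4} \cdot 32^{2} = \frac{1}{16} \cdot \frac{1}{4} \cdot 1024 = 16$)
$-237 + E{\left(n{\left(5 \right)} \right)} = -237 + 16 = -221$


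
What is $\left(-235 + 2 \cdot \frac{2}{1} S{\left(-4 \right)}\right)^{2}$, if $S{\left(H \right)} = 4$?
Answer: $47961$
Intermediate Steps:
$\left(-235 + 2 \cdot \frac{2}{1} S{\left(-4 \right)}\right)^{2} = \left(-235 + 2 \cdot \frac{2}{1} \cdot 4\right)^{2} = \left(-235 + 2 \cdot 2 \cdot 1 \cdot 4\right)^{2} = \left(-235 + 2 \cdot 2 \cdot 4\right)^{2} = \left(-235 + 4 \cdot 4\right)^{2} = \left(-235 + 16\right)^{2} = \left(-219\right)^{2} = 47961$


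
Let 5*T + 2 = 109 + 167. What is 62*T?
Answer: 16988/5 ≈ 3397.6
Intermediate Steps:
T = 274/5 (T = -2/5 + (109 + 167)/5 = -2/5 + (1/5)*276 = -2/5 + 276/5 = 274/5 ≈ 54.800)
62*T = 62*(274/5) = 16988/5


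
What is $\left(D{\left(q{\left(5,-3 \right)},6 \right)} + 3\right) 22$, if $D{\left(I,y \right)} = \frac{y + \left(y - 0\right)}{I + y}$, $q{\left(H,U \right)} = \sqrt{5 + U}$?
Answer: $\frac{1914}{17} - \frac{132 \sqrt{2}}{17} \approx 101.61$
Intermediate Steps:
$D{\left(I,y \right)} = \frac{2 y}{I + y}$ ($D{\left(I,y \right)} = \frac{y + \left(y + 0\right)}{I + y} = \frac{y + y}{I + y} = \frac{2 y}{I + y}$)
$\left(D{\left(q{\left(5,-3 \right)},6 \right)} + 3\right) 22 = \left(2 \cdot 6 \frac{1}{\sqrt{5 - 3} + 6} + 3\right) 22 = \left(2 \cdot 6 \frac{1}{\sqrt{2} + 6} + 3\right) 22 = \left(2 \cdot 6 \frac{1}{6 + \sqrt{2}} + 3\right) 22 = \left(\frac{12}{6 + \sqrt{2}} + 3\right) 22 = \left(3 + \frac{12}{6 + \sqrt{2}}\right) 22 = 66 + \frac{264}{6 + \sqrt{2}}$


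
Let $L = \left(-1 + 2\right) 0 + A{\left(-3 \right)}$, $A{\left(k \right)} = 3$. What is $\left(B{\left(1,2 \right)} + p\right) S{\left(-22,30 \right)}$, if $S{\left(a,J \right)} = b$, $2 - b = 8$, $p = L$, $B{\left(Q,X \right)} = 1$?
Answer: $-24$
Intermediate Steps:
$L = 3$ ($L = \left(-1 + 2\right) 0 + 3 = 1 \cdot 0 + 3 = 0 + 3 = 3$)
$p = 3$
$b = -6$ ($b = 2 - 8 = -6$)
$S{\left(a,J \right)} = -6$
$\left(B{\left(1,2 \right)} + p\right) S{\left(-22,30 \right)} = \left(1 + 3\right) \left(-6\right) = 4 \left(-6\right) = -24$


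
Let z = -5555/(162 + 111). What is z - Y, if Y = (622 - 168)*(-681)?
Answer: 84398947/273 ≈ 3.0915e+5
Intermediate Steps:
Y = -309174 (Y = 454*(-681) = -309174)
z = -5555/273 ≈ -20.348
z - Y = -5555/273 - 1*(-309174) = -5555/273 + 309174 = 84398947/273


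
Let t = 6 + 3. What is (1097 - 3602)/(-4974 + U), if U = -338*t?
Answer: 5/16 ≈ 0.31250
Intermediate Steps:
t = 9
U = -3042 (U = -338*9 = -3042)
(1097 - 3602)/(-4974 + U) = (1097 - 3602)/(-4974 - 3042) = -2505/(-8016) = -2505*(-1/8016) = 5/16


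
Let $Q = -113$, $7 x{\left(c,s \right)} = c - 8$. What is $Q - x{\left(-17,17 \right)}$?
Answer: $- \frac{766}{7} \approx -109.43$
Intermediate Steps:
$x{\left(c,s \right)} = - \frac{8}{7} + \frac{c}{7}$ ($x{\left(c,s \right)} = \frac{c - 8}{7} = \frac{-8 + c}{7} = - \frac{8}{7} + \frac{c}{7}$)
$Q - x{\left(-17,17 \right)} = -113 - \left(- \frac{8}{7} + \frac{1}{7} \left(-17\right)\right) = -113 - \left(- \frac{8}{7} - \frac{17}{7}\right) = -113 - - \frac{25}{7} = -113 + \frac{25}{7} = - \frac{766}{7}$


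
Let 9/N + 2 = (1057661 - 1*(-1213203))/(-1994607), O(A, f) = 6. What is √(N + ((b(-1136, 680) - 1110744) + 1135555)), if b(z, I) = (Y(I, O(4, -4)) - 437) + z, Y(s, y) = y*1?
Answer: √910786896143462382/6260078 ≈ 152.45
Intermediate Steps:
Y(s, y) = y
b(z, I) = -431 + z (b(z, I) = (6 - 437) + z = -431 + z)
N = -17951463/6260078 (N = 9/(-2 + (1057661 - 1*(-1213203))/(-1994607)) = 9/(-2 + (1057661 + 1213203)*(-1/1994607)) = 9/(-2 + 2270864*(-1/1994607)) = 9/(-2 - 2270864/1994607) = 9/(-6260078/1994607) = 9*(-1994607/6260078) = -17951463/6260078 ≈ -2.8676)
√(N + ((b(-1136, 680) - 1110744) + 1135555)) = √(-17951463/6260078 + (((-431 - 1136) - 1110744) + 1135555)) = √(-17951463/6260078 + ((-1567 - 1110744) + 1135555)) = √(-17951463/6260078 + (-1112311 + 1135555)) = √(-17951463/6260078 + 23244) = √(145491301569/6260078) = √910786896143462382/6260078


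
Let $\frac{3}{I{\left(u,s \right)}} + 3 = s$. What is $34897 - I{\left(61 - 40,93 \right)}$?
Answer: $\frac{1046909}{30} \approx 34897.0$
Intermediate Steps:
$I{\left(u,s \right)} = \frac{3}{-3 + s}$
$34897 - I{\left(61 - 40,93 \right)} = 34897 - \frac{3}{-3 + 93} = 34897 - \frac{3}{90} = 34897 - 3 \cdot \frac{1}{90} = 34897 - \frac{1}{30} = \frac{1046909}{30}$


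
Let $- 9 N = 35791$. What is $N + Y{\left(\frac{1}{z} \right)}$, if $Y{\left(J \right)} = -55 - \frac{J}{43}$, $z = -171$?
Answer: $- \frac{9881887}{2451} \approx -4031.8$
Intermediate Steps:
$N = - \frac{35791}{9}$ ($N = \left(- \frac{1}{9}\right) 35791 = - \frac{35791}{9} \approx -3976.8$)
$Y{\left(J \right)} = -55 - \frac{J}{43}$ ($Y{\left(J \right)} = -55 - J \frac{1}{43} = -55 - \frac{J}{43}$)
$N + Y{\left(\frac{1}{z} \right)} = - \frac{35791}{9} - \left(55 + \frac{1}{43 \left(-171\right)}\right) = - \frac{35791}{9} - \frac{404414}{7353} = - \frac{9881887}{2451}$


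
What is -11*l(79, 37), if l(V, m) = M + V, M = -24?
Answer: -605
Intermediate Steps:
l(V, m) = -24 + V
-11*l(79, 37) = -11*(-24 + 79) = -11*55 = -605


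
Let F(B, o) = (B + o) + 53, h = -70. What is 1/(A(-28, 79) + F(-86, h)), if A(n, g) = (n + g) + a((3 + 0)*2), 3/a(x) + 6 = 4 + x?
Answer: -4/205 ≈ -0.019512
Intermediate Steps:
a(x) = 3/(-2 + x) (a(x) = 3/(-6 + (4 + x)) = 3/(-2 + x))
F(B, o) = 53 + B + o
A(n, g) = ¾ + g + n (A(n, g) = (n + g) + 3/(-2 + (3 + 0)*2) = (g + n) + 3/(-2 + 3*2) = (g + n) + 3/(-2 + 6) = (g + n) + 3/4 = (g + n) + 3*(¼) = (g + n) + ¾ = ¾ + g + n)
1/(A(-28, 79) + F(-86, h)) = 1/((¾ + 79 - 28) + (53 - 86 - 70)) = 1/(207/4 - 103) = 1/(-205/4) = -4/205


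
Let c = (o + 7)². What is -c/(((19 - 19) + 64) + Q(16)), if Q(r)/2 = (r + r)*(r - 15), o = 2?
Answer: -81/128 ≈ -0.63281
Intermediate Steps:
Q(r) = 4*r*(-15 + r) (Q(r) = 2*((r + r)*(r - 15)) = 2*((2*r)*(-15 + r)) = 2*(2*r*(-15 + r)) = 4*r*(-15 + r))
c = 81 (c = (2 + 7)² = 9² = 81)
-c/(((19 - 19) + 64) + Q(16)) = -81/(((19 - 19) + 64) + 4*16*(-15 + 16)) = -81/((0 + 64) + 4*16*1) = -81/(64 + 64) = -81/128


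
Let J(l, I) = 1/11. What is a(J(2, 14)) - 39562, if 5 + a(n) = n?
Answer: -435236/11 ≈ -39567.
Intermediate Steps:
J(l, I) = 1/11
a(n) = -5 + n
a(J(2, 14)) - 39562 = (-5 + 1/11) - 39562 = -54/11 - 39562 = -435236/11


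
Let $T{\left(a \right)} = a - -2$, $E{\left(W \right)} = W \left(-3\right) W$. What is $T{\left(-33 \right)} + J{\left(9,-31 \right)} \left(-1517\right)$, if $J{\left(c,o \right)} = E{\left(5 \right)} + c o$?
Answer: $536987$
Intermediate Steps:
$E{\left(W \right)} = - 3 W^{2}$ ($E{\left(W \right)} = - 3 W W = - 3 W^{2}$)
$J{\left(c,o \right)} = -75 + c o$ ($J{\left(c,o \right)} = - 3 \cdot 5^{2} + c o = \left(-3\right) 25 + c o = -75 + c o$)
$T{\left(a \right)} = 2 + a$ ($T{\left(a \right)} = a + 2 = 2 + a$)
$T{\left(-33 \right)} + J{\left(9,-31 \right)} \left(-1517\right) = \left(2 - 33\right) + \left(-75 + 9 \left(-31\right)\right) \left(-1517\right) = -31 + \left(-75 - 279\right) \left(-1517\right) = -31 - -537018 = -31 + 537018 = 536987$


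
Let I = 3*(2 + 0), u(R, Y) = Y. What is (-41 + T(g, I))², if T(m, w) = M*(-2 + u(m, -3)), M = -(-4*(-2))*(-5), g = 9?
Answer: 58081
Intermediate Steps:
I = 6 (I = 3*2 = 6)
M = 40 (M = -8*(-5) = -1*(-40) = 40)
T(m, w) = -200 (T(m, w) = 40*(-2 - 3) = 40*(-5) = -200)
(-41 + T(g, I))² = (-41 - 200)² = (-241)² = 58081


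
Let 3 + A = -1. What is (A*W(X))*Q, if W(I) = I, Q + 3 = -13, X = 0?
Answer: 0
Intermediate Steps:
A = -4 (A = -3 - 1 = -4)
Q = -16 (Q = -3 - 13 = -16)
(A*W(X))*Q = -4*0*(-16) = 0*(-16) = 0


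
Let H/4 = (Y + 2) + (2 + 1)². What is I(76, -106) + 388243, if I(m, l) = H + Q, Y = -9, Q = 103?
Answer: 388354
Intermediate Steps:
H = 8 (H = 4*((-9 + 2) + (2 + 1)²) = 4*(-7 + 3²) = 4*(-7 + 9) = 4*2 = 8)
I(m, l) = 111 (I(m, l) = 8 + 103 = 111)
I(76, -106) + 388243 = 111 + 388243 = 388354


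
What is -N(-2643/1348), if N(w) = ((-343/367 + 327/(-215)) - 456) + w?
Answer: 48971682947/106363940 ≈ 460.42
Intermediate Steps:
N(w) = -36174434/78905 + w (N(w) = ((-343*1/367 + 327*(-1/215)) - 456) + w = ((-343/367 - 327/215) - 456) + w = (-193754/78905 - 456) + w = -36174434/78905 + w)
-N(-2643/1348) = -(-36174434/78905 - 2643/1348) = -1*(-48971682947/106363940) = 48971682947/106363940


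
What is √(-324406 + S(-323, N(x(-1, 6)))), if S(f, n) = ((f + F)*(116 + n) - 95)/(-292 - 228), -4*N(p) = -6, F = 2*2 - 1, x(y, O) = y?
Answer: I*√876997810/52 ≈ 569.5*I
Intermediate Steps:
F = 3 (F = 4 - 1 = 3)
N(p) = 3/2 (N(p) = -¼*(-6) = 3/2)
S(f, n) = 19/104 - (3 + f)*(116 + n)/520 (S(f, n) = ((f + 3)*(116 + n) - 95)/(-292 - 228) = ((3 + f)*(116 + n) - 95)/(-520) = (-95 + (3 + f)*(116 + n))*(-1/520) = 19/104 - (3 + f)*(116 + n)/520)
√(-324406 + S(-323, N(x(-1, 6)))) = √(-324406 + (-253/520 - 29/130*(-323) - 3/520*3/2 - 1/520*(-323)*3/2)) = √(-324406 + (-253/520 + 9367/130 - 9/1040 + 969/1040)) = √(-324406 + 7539/104) = √(-33730685/104) = I*√876997810/52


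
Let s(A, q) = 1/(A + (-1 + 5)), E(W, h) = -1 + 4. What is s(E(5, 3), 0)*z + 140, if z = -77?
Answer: 129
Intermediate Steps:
E(W, h) = 3
s(A, q) = 1/(4 + A) (s(A, q) = 1/(A + 4) = 1/(4 + A))
s(E(5, 3), 0)*z + 140 = -77/(4 + 3) + 140 = -77/7 + 140 = (⅐)*(-77) + 140 = -11 + 140 = 129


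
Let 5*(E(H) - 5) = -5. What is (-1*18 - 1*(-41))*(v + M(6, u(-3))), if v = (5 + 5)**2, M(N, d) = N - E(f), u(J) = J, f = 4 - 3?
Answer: 2346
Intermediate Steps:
f = 1
E(H) = 4 (E(H) = 5 + (1/5)*(-5) = 5 - 1 = 4)
M(N, d) = -4 + N (M(N, d) = N - 1*4 = N - 4 = -4 + N)
v = 100 (v = 10**2 = 100)
(-1*18 - 1*(-41))*(v + M(6, u(-3))) = (-1*18 - 1*(-41))*(100 + (-4 + 6)) = (-18 + 41)*(100 + 2) = 23*102 = 2346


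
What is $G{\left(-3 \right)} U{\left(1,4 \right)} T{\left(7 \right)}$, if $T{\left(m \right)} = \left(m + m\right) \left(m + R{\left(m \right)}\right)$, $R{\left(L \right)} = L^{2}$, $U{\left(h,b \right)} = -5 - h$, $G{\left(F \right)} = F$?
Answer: $14112$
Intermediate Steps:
$T{\left(m \right)} = 2 m \left(m + m^{2}\right)$ ($T{\left(m \right)} = \left(m + m\right) \left(m + m^{2}\right) = 2 m \left(m + m^{2}\right)$)
$G{\left(-3 \right)} U{\left(1,4 \right)} T{\left(7 \right)} = - 3 \left(-5 - 1\right) 2 \cdot 7^{2} \left(1 + 7\right) = - 3 \left(-5 - 1\right) 2 \cdot 49 \cdot 8 = \left(-3\right) \left(-6\right) 784 = 18 \cdot 784 = 14112$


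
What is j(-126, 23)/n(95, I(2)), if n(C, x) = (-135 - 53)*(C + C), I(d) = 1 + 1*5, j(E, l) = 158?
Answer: -79/17860 ≈ -0.0044233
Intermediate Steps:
I(d) = 6 (I(d) = 1 + 5 = 6)
n(C, x) = -376*C
j(-126, 23)/n(95, I(2)) = 158/((-376*95)) = 158/(-35720) = 158*(-1/35720) = -79/17860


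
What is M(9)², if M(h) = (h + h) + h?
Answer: 729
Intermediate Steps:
M(h) = 3*h (M(h) = 2*h + h = 3*h)
M(9)² = (3*9)² = 27² = 729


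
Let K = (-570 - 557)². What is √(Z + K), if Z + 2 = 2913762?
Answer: √4183889 ≈ 2045.5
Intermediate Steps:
Z = 2913760 (Z = -2 + 2913762 = 2913760)
K = 1270129 (K = (-1127)² = 1270129)
√(Z + K) = √(2913760 + 1270129) = √4183889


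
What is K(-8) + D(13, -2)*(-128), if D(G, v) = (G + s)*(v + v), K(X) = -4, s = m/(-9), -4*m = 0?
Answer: 6652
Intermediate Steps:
m = 0 (m = -¼*0 = 0)
s = 0 (s = 0/(-9) = 0*(-⅑) = 0)
D(G, v) = 2*G*v (D(G, v) = (G + 0)*(v + v) = G*(2*v) = 2*G*v)
K(-8) + D(13, -2)*(-128) = -4 + (2*13*(-2))*(-128) = -4 - 52*(-128) = -4 + 6656 = 6652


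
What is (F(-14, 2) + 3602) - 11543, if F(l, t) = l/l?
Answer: -7940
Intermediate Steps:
F(l, t) = 1
(F(-14, 2) + 3602) - 11543 = (1 + 3602) - 11543 = 3603 - 11543 = -7940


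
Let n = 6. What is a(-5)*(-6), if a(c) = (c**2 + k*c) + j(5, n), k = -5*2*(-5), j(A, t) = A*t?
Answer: 1170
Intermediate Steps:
k = 50 (k = -10*(-5) = 50)
a(c) = 30 + c**2 + 50*c (a(c) = (c**2 + 50*c) + 5*6 = (c**2 + 50*c) + 30 = 30 + c**2 + 50*c)
a(-5)*(-6) = (30 + (-5)**2 + 50*(-5))*(-6) = (30 + 25 - 250)*(-6) = -195*(-6) = 1170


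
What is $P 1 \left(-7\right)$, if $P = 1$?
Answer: $-7$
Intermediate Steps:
$P 1 \left(-7\right) = 1 \cdot 1 \left(-7\right) = 1 \left(-7\right) = -7$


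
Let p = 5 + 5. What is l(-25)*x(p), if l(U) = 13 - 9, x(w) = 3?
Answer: 12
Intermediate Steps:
p = 10
l(U) = 4
l(-25)*x(p) = 4*3 = 12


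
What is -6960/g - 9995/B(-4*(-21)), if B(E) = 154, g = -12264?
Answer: -723255/11242 ≈ -64.335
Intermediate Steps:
-6960/g - 9995/B(-4*(-21)) = -6960/(-12264) - 9995/154 = -6960*(-1/12264) - 9995*1/154 = 290/511 - 9995/154 = -723255/11242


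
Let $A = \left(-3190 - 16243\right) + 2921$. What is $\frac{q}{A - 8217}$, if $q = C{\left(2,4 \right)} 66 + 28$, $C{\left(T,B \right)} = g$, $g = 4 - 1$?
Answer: $- \frac{226}{24729} \approx -0.0091391$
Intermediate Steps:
$g = 3$
$C{\left(T,B \right)} = 3$
$q = 226$ ($q = 3 \cdot 66 + 28 = 198 + 28 = 226$)
$A = -16512$ ($A = -19433 + 2921 = -16512$)
$\frac{q}{A - 8217} = \frac{226}{-16512 - 8217} = \frac{226}{-24729} = 226 \left(- \frac{1}{24729}\right) = - \frac{226}{24729}$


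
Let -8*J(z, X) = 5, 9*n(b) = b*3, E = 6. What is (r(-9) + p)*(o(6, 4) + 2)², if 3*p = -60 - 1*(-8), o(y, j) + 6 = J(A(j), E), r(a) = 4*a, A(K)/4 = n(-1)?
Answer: -6845/6 ≈ -1140.8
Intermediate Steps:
n(b) = b/3 (n(b) = (b*3)/9 = (3*b)/9 = b/3)
A(K) = -4/3 (A(K) = 4*((⅓)*(-1)) = 4*(-⅓) = -4/3)
J(z, X) = -5/8 (J(z, X) = -⅛*5 = -5/8)
o(y, j) = -53/8 (o(y, j) = -6 - 5/8 = -53/8)
p = -52/3 (p = (-60 - 1*(-8))/3 = (-60 + 8)/3 = (⅓)*(-52) = -52/3 ≈ -17.333)
(r(-9) + p)*(o(6, 4) + 2)² = (4*(-9) - 52/3)*(-53/8 + 2)² = (-36 - 52/3)*(-37/8)² = -160/3*1369/64 = -6845/6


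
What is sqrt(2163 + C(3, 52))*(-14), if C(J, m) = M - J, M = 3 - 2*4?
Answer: -14*sqrt(2155) ≈ -649.91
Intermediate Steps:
M = -5 (M = 3 - 8 = -5)
C(J, m) = -5 - J
sqrt(2163 + C(3, 52))*(-14) = sqrt(2163 + (-5 - 1*3))*(-14) = sqrt(2163 + (-5 - 3))*(-14) = sqrt(2163 - 8)*(-14) = sqrt(2155)*(-14) = -14*sqrt(2155)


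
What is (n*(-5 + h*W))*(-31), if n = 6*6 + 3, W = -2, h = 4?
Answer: 15717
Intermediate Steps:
n = 39 (n = 36 + 3 = 39)
(n*(-5 + h*W))*(-31) = (39*(-5 + 4*(-2)))*(-31) = (39*(-5 - 8))*(-31) = (39*(-13))*(-31) = -507*(-31) = 15717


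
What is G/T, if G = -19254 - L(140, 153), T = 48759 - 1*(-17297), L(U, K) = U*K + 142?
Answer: -5102/8257 ≈ -0.61790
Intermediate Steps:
L(U, K) = 142 + K*U (L(U, K) = K*U + 142 = 142 + K*U)
T = 66056 (T = 48759 + 17297 = 66056)
G = -40816 (G = -19254 - (142 + 153*140) = -19254 - (142 + 21420) = -19254 - 1*21562 = -19254 - 21562 = -40816)
G/T = -40816/66056 = -40816*1/66056 = -5102/8257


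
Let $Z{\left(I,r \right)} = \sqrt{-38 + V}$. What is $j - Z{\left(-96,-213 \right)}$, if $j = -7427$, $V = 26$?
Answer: $-7427 - 2 i \sqrt{3} \approx -7427.0 - 3.4641 i$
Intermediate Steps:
$Z{\left(I,r \right)} = 2 i \sqrt{3}$ ($Z{\left(I,r \right)} = \sqrt{-38 + 26} = \sqrt{-12} = 2 i \sqrt{3}$)
$j - Z{\left(-96,-213 \right)} = -7427 - 2 i \sqrt{3}$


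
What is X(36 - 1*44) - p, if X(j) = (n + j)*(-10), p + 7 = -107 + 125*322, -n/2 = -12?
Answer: -40296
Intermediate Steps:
n = 24 (n = -2*(-12) = 24)
p = 40136 (p = -7 + (-107 + 125*322) = -7 + (-107 + 40250) = -7 + 40143 = 40136)
X(j) = -240 - 10*j (X(j) = (24 + j)*(-10) = -240 - 10*j)
X(36 - 1*44) - p = (-240 - 10*(36 - 1*44)) - 1*40136 = (-240 - 10*(36 - 44)) - 40136 = (-240 - 10*(-8)) - 40136 = (-240 + 80) - 40136 = -160 - 40136 = -40296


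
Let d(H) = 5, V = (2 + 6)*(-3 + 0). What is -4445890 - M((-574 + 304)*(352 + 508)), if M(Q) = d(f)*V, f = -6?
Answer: -4445770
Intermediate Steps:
V = -24 (V = 8*(-3) = -24)
M(Q) = -120 (M(Q) = 5*(-24) = -120)
-4445890 - M((-574 + 304)*(352 + 508)) = -4445890 - 1*(-120) = -4445890 + 120 = -4445770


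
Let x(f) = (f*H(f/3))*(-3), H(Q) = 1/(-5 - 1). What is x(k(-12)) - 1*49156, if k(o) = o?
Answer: -49162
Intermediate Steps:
H(Q) = -1/6 (H(Q) = 1/(-6) = -1/6)
x(f) = f/2 (x(f) = (f*(-1/6))*(-3) = -f/6*(-3) = f/2)
x(k(-12)) - 1*49156 = (1/2)*(-12) - 1*49156 = -6 - 49156 = -49162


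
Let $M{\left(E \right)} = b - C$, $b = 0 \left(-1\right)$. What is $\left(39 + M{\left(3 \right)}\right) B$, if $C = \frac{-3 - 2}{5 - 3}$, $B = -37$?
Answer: $- \frac{3071}{2} \approx -1535.5$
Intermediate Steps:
$b = 0$
$C = - \frac{5}{2} \approx -2.5$
$M{\left(E \right)} = \frac{5}{2}$ ($M{\left(E \right)} = 0 - - \frac{5}{2} = 0 + \frac{5}{2} = \frac{5}{2}$)
$\left(39 + M{\left(3 \right)}\right) B = \left(39 + \frac{5}{2}\right) \left(-37\right) = \frac{83}{2} \left(-37\right) = - \frac{3071}{2}$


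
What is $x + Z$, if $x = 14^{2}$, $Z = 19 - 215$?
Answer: $0$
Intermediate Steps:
$Z = -196$
$x = 196$
$x + Z = 196 - 196 = 0$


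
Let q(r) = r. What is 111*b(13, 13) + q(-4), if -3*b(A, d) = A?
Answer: -485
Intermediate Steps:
b(A, d) = -A/3
111*b(13, 13) + q(-4) = 111*(-1/3*13) - 4 = 111*(-13/3) - 4 = -481 - 4 = -485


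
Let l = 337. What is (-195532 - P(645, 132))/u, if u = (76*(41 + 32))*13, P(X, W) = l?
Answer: -195869/72124 ≈ -2.7157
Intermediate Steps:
P(X, W) = 337
u = 72124 (u = (76*73)*13 = 5548*13 = 72124)
(-195532 - P(645, 132))/u = (-195532 - 1*337)/72124 = (-195532 - 337)*(1/72124) = -195869*1/72124 = -195869/72124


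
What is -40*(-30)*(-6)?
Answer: -7200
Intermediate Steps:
-40*(-30)*(-6) = 1200*(-6) = -7200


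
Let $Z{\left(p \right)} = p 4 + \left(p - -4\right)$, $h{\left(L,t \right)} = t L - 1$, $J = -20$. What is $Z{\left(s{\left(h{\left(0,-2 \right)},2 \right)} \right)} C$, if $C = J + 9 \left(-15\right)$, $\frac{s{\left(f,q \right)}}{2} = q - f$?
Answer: $-5270$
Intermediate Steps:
$h{\left(L,t \right)} = -1 + L t$ ($h{\left(L,t \right)} = L t - 1 = -1 + L t$)
$s{\left(f,q \right)} = - 2 f + 2 q$ ($s{\left(f,q \right)} = 2 \left(q - f\right) = - 2 f + 2 q$)
$Z{\left(p \right)} = 4 + 5 p$ ($Z{\left(p \right)} = 4 p + \left(p + 4\right) = 4 p + \left(4 + p\right) = 4 + 5 p$)
$C = -155$ ($C = -20 + 9 \left(-15\right) = -20 - 135 = -155$)
$Z{\left(s{\left(h{\left(0,-2 \right)},2 \right)} \right)} C = \left(4 + 5 \left(- 2 \left(-1 + 0 \left(-2\right)\right) + 2 \cdot 2\right)\right) \left(-155\right) = \left(4 + 5 \left(- 2 \left(-1 + 0\right) + 4\right)\right) \left(-155\right) = \left(4 + 5 \left(\left(-2\right) \left(-1\right) + 4\right)\right) \left(-155\right) = \left(4 + 5 \left(2 + 4\right)\right) \left(-155\right) = \left(4 + 5 \cdot 6\right) \left(-155\right) = \left(4 + 30\right) \left(-155\right) = 34 \left(-155\right) = -5270$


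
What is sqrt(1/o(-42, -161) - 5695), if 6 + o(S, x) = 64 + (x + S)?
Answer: 4*I*sqrt(7483595)/145 ≈ 75.465*I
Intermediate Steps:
o(S, x) = 58 + S + x (o(S, x) = -6 + (64 + (x + S)) = -6 + (64 + (S + x)) = -6 + (64 + S + x) = 58 + S + x)
sqrt(1/o(-42, -161) - 5695) = sqrt(1/(58 - 42 - 161) - 5695) = sqrt(1/(-145) - 5695) = sqrt(-1/145 - 5695) = sqrt(-825776/145) = 4*I*sqrt(7483595)/145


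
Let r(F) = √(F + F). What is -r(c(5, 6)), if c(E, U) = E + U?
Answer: -√22 ≈ -4.6904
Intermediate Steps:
r(F) = √2*√F (r(F) = √(2*F) = √2*√F)
-r(c(5, 6)) = -√2*√(5 + 6) = -√2*√11 = -√22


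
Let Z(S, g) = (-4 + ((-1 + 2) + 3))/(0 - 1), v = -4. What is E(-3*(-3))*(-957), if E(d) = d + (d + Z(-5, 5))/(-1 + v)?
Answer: -34452/5 ≈ -6890.4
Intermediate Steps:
Z(S, g) = 0 (Z(S, g) = (-4 + (1 + 3))/(-1) = (-4 + 4)*(-1) = 0*(-1) = 0)
E(d) = 4*d/5 (E(d) = d + (d + 0)/(-1 - 4) = d + d/(-5) = d + d*(-⅕) = d - d/5 = 4*d/5)
E(-3*(-3))*(-957) = (4*(-3*(-3))/5)*(-957) = ((⅘)*9)*(-957) = (36/5)*(-957) = -34452/5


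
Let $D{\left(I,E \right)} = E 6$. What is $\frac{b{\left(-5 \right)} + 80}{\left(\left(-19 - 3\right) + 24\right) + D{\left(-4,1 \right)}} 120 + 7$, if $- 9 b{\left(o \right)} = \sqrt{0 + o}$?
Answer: $1207 - \frac{5 i \sqrt{5}}{3} \approx 1207.0 - 3.7268 i$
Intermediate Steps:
$D{\left(I,E \right)} = 6 E$
$b{\left(o \right)} = - \frac{\sqrt{o}}{9}$ ($b{\left(o \right)} = - \frac{\sqrt{0 + o}}{9} = - \frac{\sqrt{o}}{9}$)
$\frac{b{\left(-5 \right)} + 80}{\left(\left(-19 - 3\right) + 24\right) + D{\left(-4,1 \right)}} 120 + 7 = \frac{- \frac{\sqrt{-5}}{9} + 80}{\left(\left(-19 - 3\right) + 24\right) + 6 \cdot 1} \cdot 120 + 7 = \frac{- \frac{i \sqrt{5}}{9} + 80}{\left(-22 + 24\right) + 6} \cdot 120 + 7 = \frac{- \frac{i \sqrt{5}}{9} + 80}{2 + 6} \cdot 120 + 7 = \frac{80 - \frac{i \sqrt{5}}{9}}{8} \cdot 120 + 7 = \left(80 - \frac{i \sqrt{5}}{9}\right) \frac{1}{8} \cdot 120 + 7 = \left(10 - \frac{i \sqrt{5}}{72}\right) 120 + 7 = \left(1200 - \frac{5 i \sqrt{5}}{3}\right) + 7 = 1207 - \frac{5 i \sqrt{5}}{3}$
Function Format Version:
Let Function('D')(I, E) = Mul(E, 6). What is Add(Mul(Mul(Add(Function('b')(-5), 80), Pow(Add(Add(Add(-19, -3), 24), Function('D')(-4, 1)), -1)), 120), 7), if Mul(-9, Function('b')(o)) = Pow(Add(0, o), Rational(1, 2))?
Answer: Add(1207, Mul(Rational(-5, 3), I, Pow(5, Rational(1, 2)))) ≈ Add(1207.0, Mul(-3.7268, I))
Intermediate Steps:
Function('D')(I, E) = Mul(6, E)
Function('b')(o) = Mul(Rational(-1, 9), Pow(o, Rational(1, 2))) (Function('b')(o) = Mul(Rational(-1, 9), Pow(Add(0, o), Rational(1, 2))) = Mul(Rational(-1, 9), Pow(o, Rational(1, 2))))
Add(Mul(Mul(Add(Function('b')(-5), 80), Pow(Add(Add(Add(-19, -3), 24), Function('D')(-4, 1)), -1)), 120), 7) = Add(Mul(Mul(Add(Mul(Rational(-1, 9), Pow(-5, Rational(1, 2))), 80), Pow(Add(Add(Add(-19, -3), 24), Mul(6, 1)), -1)), 120), 7) = Add(Mul(Mul(Add(Mul(Rational(-1, 9), Mul(I, Pow(5, Rational(1, 2)))), 80), Pow(Add(Add(-22, 24), 6), -1)), 120), 7) = Add(Mul(Mul(Add(Mul(Rational(-1, 9), I, Pow(5, Rational(1, 2))), 80), Pow(Add(2, 6), -1)), 120), 7) = Add(Mul(Mul(Add(80, Mul(Rational(-1, 9), I, Pow(5, Rational(1, 2)))), Pow(8, -1)), 120), 7) = Add(Mul(Mul(Add(80, Mul(Rational(-1, 9), I, Pow(5, Rational(1, 2)))), Rational(1, 8)), 120), 7) = Add(Mul(Add(10, Mul(Rational(-1, 72), I, Pow(5, Rational(1, 2)))), 120), 7) = Add(Add(1200, Mul(Rational(-5, 3), I, Pow(5, Rational(1, 2)))), 7) = Add(1207, Mul(Rational(-5, 3), I, Pow(5, Rational(1, 2))))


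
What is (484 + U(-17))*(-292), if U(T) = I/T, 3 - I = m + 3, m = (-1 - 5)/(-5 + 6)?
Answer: -2400824/17 ≈ -1.4123e+5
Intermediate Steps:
m = -6 (m = -6/1 = -6*1 = -6)
I = 6 (I = 3 - (-6 + 3) = 3 - 1*(-3) = 3 + 3 = 6)
U(T) = 6/T
(484 + U(-17))*(-292) = (484 + 6/(-17))*(-292) = (484 + 6*(-1/17))*(-292) = (484 - 6/17)*(-292) = (8222/17)*(-292) = -2400824/17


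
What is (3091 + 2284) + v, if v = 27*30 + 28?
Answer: 6213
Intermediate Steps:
v = 838 (v = 810 + 28 = 838)
(3091 + 2284) + v = (3091 + 2284) + 838 = 5375 + 838 = 6213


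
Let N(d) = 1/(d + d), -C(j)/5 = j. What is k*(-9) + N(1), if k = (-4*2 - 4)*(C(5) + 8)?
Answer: -3671/2 ≈ -1835.5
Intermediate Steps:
C(j) = -5*j
N(d) = 1/(2*d)
k = 204 (k = (-4*2 - 4)*(-5*5 + 8) = (-8 - 4)*(-25 + 8) = -12*(-17) = 204)
k*(-9) + N(1) = 204*(-9) + (½)/1 = -1836 + (½)*1 = -1836 + ½ = -3671/2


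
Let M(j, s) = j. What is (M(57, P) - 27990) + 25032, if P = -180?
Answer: -2901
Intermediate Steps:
(M(57, P) - 27990) + 25032 = (57 - 27990) + 25032 = -27933 + 25032 = -2901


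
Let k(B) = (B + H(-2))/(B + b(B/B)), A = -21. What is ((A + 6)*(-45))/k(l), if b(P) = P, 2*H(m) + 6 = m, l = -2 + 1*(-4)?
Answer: 675/2 ≈ 337.50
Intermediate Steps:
l = -6 (l = -2 - 4 = -6)
H(m) = -3 + m/2
k(B) = (-4 + B)/(1 + B) (k(B) = (B + (-3 + (½)*(-2)))/(B + B/B) = (B + (-3 - 1))/(B + 1) = (B - 4)/(1 + B) = (-4 + B)/(1 + B))
((A + 6)*(-45))/k(l) = ((-21 + 6)*(-45))/(((-4 - 6)/(1 - 6))) = (-15*(-45))/((-10/(-5))) = 675/((-⅕*(-10))) = 675/2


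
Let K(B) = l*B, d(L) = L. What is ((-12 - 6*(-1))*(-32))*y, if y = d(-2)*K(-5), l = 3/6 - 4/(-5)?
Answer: 2496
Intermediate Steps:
l = 13/10 (l = 3*(⅙) - 4*(-⅕) = ½ + ⅘ = 13/10 ≈ 1.3000)
K(B) = 13*B/10
y = 13 (y = -13*(-5)/5 = -2*(-13/2) = 13)
((-12 - 6*(-1))*(-32))*y = ((-12 - 6*(-1))*(-32))*13 = ((-12 - 1*(-6))*(-32))*13 = ((-12 + 6)*(-32))*13 = -6*(-32)*13 = 192*13 = 2496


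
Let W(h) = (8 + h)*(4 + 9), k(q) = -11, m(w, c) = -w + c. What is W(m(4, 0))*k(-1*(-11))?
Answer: -572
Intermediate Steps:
m(w, c) = c - w
W(h) = 104 + 13*h (W(h) = (8 + h)*13 = 104 + 13*h)
W(m(4, 0))*k(-1*(-11)) = (104 + 13*(0 - 1*4))*(-11) = (104 + 13*(0 - 4))*(-11) = (104 + 13*(-4))*(-11) = (104 - 52)*(-11) = 52*(-11) = -572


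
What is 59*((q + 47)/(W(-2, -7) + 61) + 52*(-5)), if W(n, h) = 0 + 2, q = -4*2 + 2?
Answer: -964001/63 ≈ -15302.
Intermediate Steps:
q = -6 (q = -8 + 2 = -6)
W(n, h) = 2
59*((q + 47)/(W(-2, -7) + 61) + 52*(-5)) = 59*((-6 + 47)/(2 + 61) + 52*(-5)) = 59*(41/63 - 260) = 59*(-16339/63) = -964001/63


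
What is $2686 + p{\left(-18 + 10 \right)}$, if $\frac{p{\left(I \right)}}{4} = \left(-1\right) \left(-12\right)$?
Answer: $2734$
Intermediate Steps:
$p{\left(I \right)} = 48$ ($p{\left(I \right)} = 4 \left(\left(-1\right) \left(-12\right)\right) = 4 \cdot 12 = 48$)
$2686 + p{\left(-18 + 10 \right)} = 2686 + 48 = 2734$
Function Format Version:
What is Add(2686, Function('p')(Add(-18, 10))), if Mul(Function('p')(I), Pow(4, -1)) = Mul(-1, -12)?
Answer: 2734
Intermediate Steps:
Function('p')(I) = 48 (Function('p')(I) = Mul(4, Mul(-1, -12)) = Mul(4, 12) = 48)
Add(2686, Function('p')(Add(-18, 10))) = Add(2686, 48) = 2734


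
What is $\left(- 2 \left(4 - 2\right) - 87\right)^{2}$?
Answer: $8281$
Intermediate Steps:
$\left(- 2 \left(4 - 2\right) - 87\right)^{2} = \left(\left(-2\right) 2 - 87\right)^{2} = \left(-4 - 87\right)^{2} = \left(-91\right)^{2} = 8281$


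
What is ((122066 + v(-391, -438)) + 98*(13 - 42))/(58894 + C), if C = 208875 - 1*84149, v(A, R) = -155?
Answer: 119069/183620 ≈ 0.64845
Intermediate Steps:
C = 124726 (C = 208875 - 84149 = 124726)
((122066 + v(-391, -438)) + 98*(13 - 42))/(58894 + C) = ((122066 - 155) + 98*(13 - 42))/(58894 + 124726) = (121911 + 98*(-29))/183620 = (121911 - 2842)*(1/183620) = 119069*(1/183620) = 119069/183620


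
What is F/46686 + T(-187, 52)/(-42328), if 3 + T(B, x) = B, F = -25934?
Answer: -272216003/494031252 ≈ -0.55101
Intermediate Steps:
T(B, x) = -3 + B
F/46686 + T(-187, 52)/(-42328) = -25934/46686 + (-3 - 187)/(-42328) = -25934*1/46686 - 190*(-1/42328) = -12967/23343 + 95/21164 = -272216003/494031252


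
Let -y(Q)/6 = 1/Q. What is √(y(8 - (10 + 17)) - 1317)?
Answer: I*√475323/19 ≈ 36.286*I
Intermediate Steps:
y(Q) = -6/Q
√(y(8 - (10 + 17)) - 1317) = √(-6/(8 - (10 + 17)) - 1317) = √(-6/(8 - 1*27) - 1317) = √(-6/(8 - 27) - 1317) = √(-6/(-19) - 1317) = √(-6*(-1/19) - 1317) = √(6/19 - 1317) = √(-25017/19) = I*√475323/19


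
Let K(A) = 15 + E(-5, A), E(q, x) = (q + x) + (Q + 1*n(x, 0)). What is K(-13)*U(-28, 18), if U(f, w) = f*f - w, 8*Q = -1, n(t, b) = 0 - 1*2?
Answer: -15703/4 ≈ -3925.8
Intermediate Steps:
n(t, b) = -2 (n(t, b) = 0 - 2 = -2)
Q = -⅛ (Q = (⅛)*(-1) = -⅛ ≈ -0.12500)
E(q, x) = -17/8 + q + x (E(q, x) = (q + x) + (-⅛ + 1*(-2)) = (q + x) + (-⅛ - 2) = (q + x) - 17/8 = -17/8 + q + x)
U(f, w) = f² - w
K(A) = 63/8 + A (K(A) = 15 + (-17/8 - 5 + A) = 15 + (-57/8 + A) = 63/8 + A)
K(-13)*U(-28, 18) = (63/8 - 13)*((-28)² - 1*18) = -41*(784 - 18)/8 = -41/8*766 = -15703/4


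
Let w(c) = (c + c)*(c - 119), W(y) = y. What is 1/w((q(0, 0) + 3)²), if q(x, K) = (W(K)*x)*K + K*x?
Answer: -1/1980 ≈ -0.00050505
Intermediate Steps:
q(x, K) = K*x + x*K² (q(x, K) = (K*x)*K + K*x = x*K² + K*x = K*x + x*K²)
w(c) = 2*c*(-119 + c) (w(c) = (2*c)*(-119 + c) = 2*c*(-119 + c))
1/w((q(0, 0) + 3)²) = 1/(2*(0*0*(1 + 0) + 3)²*(-119 + (0*0*(1 + 0) + 3)²)) = 1/(2*(0*0*1 + 3)²*(-119 + (0*0*1 + 3)²)) = 1/(2*(0 + 3)²*(-119 + (0 + 3)²)) = 1/(2*3²*(-119 + 3²)) = 1/(2*9*(-119 + 9)) = 1/(2*9*(-110)) = 1/(-1980) = -1/1980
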